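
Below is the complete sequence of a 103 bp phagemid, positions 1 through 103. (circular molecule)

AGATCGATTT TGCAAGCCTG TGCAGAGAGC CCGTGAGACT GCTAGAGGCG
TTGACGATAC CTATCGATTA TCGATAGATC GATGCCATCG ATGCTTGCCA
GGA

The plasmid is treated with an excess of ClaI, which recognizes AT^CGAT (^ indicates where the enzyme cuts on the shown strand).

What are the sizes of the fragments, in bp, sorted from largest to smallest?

60, 19, 9, 8, 7 bp

ClaI sites (ATCGAT) start at positions 3, 63, 70, 78, 87.
ClaI cuts after base 2 of each site, so after positions 4, 64, 71, 79, 88.
Circular molecule, 5 cuts → 5 fragments:
  5–64 → 60 bp
  65–71 → 7 bp
  72–79 → 8 bp
  80–88 → 9 bp
  89–103 then 1–4 → 15 + 4 = 19 bp
Sorted largest to smallest: 60, 19, 9, 8, 7 bp.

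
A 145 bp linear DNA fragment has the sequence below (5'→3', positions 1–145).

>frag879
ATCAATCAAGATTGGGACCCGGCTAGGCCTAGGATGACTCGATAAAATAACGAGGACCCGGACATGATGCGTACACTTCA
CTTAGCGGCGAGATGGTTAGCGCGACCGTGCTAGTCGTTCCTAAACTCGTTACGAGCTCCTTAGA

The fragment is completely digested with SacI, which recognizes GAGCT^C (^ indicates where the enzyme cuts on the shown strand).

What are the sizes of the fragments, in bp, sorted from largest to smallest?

The SacI site (GAGCTC) starts at position 134.
SacI cuts after base 5 of each site (before the last base), so after position 138.
Linear molecule, 1 cut → 2 fragments:
  1–138 → 138 bp
  139–145 → 7 bp
Sorted largest to smallest: 138, 7 bp.

138, 7 bp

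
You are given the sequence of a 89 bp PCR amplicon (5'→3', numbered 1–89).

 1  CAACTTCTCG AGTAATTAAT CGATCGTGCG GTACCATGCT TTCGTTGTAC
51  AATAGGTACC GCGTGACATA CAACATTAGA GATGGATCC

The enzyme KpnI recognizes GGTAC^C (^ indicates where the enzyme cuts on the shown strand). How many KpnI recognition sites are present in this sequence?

2

GGTACC occurs starting at positions 30, 55.
KpnI cuts at 2 sites.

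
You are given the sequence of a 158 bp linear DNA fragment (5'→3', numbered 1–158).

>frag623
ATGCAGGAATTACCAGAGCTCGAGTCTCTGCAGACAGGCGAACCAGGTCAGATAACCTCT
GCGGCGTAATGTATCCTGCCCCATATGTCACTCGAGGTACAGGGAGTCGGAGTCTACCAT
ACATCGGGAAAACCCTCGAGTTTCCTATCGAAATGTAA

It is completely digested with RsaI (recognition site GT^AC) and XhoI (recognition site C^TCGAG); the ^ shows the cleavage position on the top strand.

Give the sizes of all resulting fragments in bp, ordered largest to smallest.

The RsaI site (GTAC) starts at position 97.
RsaI cuts after base 2 of each site, so after position 98.
XhoI sites (CTCGAG) start at positions 19, 91, 135.
XhoI cuts after the first base of each site, so after positions 19, 91, 135.
Combined cut positions: 19, 91, 98, 135.
Linear molecule, 4 cuts → 5 fragments:
  1–19 → 19 bp
  20–91 → 72 bp
  92–98 → 7 bp
  99–135 → 37 bp
  136–158 → 23 bp
Sorted largest to smallest: 72, 37, 23, 19, 7 bp.

72, 37, 23, 19, 7 bp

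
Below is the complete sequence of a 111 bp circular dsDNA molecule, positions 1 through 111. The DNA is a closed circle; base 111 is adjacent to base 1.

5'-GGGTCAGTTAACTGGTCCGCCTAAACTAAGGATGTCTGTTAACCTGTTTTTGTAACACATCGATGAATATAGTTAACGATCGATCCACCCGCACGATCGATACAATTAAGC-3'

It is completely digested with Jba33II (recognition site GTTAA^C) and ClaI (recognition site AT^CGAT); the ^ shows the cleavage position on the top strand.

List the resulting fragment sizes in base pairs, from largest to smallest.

Jba33II sites (GTTAAC) start at positions 7, 38, 72.
Jba33II cuts after base 5 of each site (before the last base), so after positions 11, 42, 76.
ClaI sites (ATCGAT) start at positions 59, 79, 96.
ClaI cuts after base 2 of each site, so after positions 60, 80, 97.
Combined cut positions: 11, 42, 60, 76, 80, 97.
Circular molecule, 6 cuts → 6 fragments:
  12–42 → 31 bp
  43–60 → 18 bp
  61–76 → 16 bp
  77–80 → 4 bp
  81–97 → 17 bp
  98–111 then 1–11 → 14 + 11 = 25 bp
Sorted largest to smallest: 31, 25, 18, 17, 16, 4 bp.

31, 25, 18, 17, 16, 4 bp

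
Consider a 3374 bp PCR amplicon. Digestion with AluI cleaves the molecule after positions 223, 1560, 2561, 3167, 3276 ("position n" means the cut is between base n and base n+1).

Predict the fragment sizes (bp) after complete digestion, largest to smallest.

Linear molecule, 5 cuts → 6 fragments:
  223 − 0 = 223 bp
  1560 − 223 = 1337 bp
  2561 − 1560 = 1001 bp
  3167 − 2561 = 606 bp
  3276 − 3167 = 109 bp
  3374 − 3276 = 98 bp
Sorted largest to smallest: 1337, 1001, 606, 223, 109, 98 bp.

1337, 1001, 606, 223, 109, 98 bp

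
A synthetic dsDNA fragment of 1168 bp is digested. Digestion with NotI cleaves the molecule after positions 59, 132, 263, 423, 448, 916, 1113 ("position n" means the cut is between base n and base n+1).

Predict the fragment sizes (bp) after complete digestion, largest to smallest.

468, 197, 160, 131, 73, 59, 55, 25 bp

Linear molecule, 7 cuts → 8 fragments:
  59 − 0 = 59 bp
  132 − 59 = 73 bp
  263 − 132 = 131 bp
  423 − 263 = 160 bp
  448 − 423 = 25 bp
  916 − 448 = 468 bp
  1113 − 916 = 197 bp
  1168 − 1113 = 55 bp
Sorted largest to smallest: 468, 197, 160, 131, 73, 59, 55, 25 bp.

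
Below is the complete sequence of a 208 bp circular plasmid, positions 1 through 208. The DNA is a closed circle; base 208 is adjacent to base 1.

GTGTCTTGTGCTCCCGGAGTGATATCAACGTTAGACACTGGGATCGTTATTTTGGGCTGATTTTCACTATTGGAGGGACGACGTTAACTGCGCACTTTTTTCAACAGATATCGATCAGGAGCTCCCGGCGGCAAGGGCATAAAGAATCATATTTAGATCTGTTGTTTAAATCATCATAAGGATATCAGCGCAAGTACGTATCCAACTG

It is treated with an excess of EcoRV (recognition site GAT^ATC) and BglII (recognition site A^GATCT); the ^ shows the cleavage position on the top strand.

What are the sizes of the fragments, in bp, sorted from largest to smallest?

86, 48, 46, 28 bp

EcoRV sites (GATATC) start at positions 21, 107, 181.
EcoRV cuts after base 3 of each site, so after positions 23, 109, 183.
The BglII site (AGATCT) starts at position 155.
BglII cuts after the first base of each site, so after position 155.
Combined cut positions: 23, 109, 155, 183.
Circular molecule, 4 cuts → 4 fragments:
  24–109 → 86 bp
  110–155 → 46 bp
  156–183 → 28 bp
  184–208 then 1–23 → 25 + 23 = 48 bp
Sorted largest to smallest: 86, 48, 46, 28 bp.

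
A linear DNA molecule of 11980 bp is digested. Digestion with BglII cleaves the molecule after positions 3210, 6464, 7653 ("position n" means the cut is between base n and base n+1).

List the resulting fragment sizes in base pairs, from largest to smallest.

4327, 3254, 3210, 1189 bp

Linear molecule, 3 cuts → 4 fragments:
  3210 − 0 = 3210 bp
  6464 − 3210 = 3254 bp
  7653 − 6464 = 1189 bp
  11980 − 7653 = 4327 bp
Sorted largest to smallest: 4327, 3254, 3210, 1189 bp.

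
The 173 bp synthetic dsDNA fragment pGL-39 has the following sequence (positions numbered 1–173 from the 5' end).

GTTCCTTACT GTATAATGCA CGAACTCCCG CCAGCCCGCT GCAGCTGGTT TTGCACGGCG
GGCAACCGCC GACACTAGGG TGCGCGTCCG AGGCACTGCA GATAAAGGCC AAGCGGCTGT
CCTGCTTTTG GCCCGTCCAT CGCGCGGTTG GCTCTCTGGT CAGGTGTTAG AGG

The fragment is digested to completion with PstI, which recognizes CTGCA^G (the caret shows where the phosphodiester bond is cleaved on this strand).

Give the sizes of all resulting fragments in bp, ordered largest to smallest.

PstI sites (CTGCAG) start at positions 39, 96.
PstI cuts after base 5 of each site (before the last base), so after positions 43, 100.
Linear molecule, 2 cuts → 3 fragments:
  1–43 → 43 bp
  44–100 → 57 bp
  101–173 → 73 bp
Sorted largest to smallest: 73, 57, 43 bp.

73, 57, 43 bp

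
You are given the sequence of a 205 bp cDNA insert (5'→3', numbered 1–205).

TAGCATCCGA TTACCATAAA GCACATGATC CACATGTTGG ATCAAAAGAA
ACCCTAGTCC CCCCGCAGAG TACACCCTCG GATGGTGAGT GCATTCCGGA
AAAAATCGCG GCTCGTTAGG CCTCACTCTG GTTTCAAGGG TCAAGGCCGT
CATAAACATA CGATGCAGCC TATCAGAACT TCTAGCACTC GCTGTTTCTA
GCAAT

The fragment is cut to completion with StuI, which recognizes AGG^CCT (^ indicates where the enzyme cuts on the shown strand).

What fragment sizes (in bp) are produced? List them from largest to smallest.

The StuI site (AGGCCT) starts at position 118.
StuI cuts after base 3 of each site, so after position 120.
Linear molecule, 1 cut → 2 fragments:
  1–120 → 120 bp
  121–205 → 85 bp
Sorted largest to smallest: 120, 85 bp.

120, 85 bp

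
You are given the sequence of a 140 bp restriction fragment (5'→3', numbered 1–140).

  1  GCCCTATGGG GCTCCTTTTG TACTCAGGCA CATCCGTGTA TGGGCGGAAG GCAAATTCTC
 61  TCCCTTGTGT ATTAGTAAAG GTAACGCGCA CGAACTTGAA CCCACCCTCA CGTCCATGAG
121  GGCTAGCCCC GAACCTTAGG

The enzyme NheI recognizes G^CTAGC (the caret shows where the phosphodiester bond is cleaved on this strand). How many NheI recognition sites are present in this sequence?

GCTAGC occurs starting at position 122.
NheI cuts at 1 site.

1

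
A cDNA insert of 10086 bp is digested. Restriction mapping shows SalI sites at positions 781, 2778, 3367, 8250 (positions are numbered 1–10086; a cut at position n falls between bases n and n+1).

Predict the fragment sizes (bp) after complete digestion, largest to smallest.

4883, 1997, 1836, 781, 589 bp

Linear molecule, 4 cuts → 5 fragments:
  781 − 0 = 781 bp
  2778 − 781 = 1997 bp
  3367 − 2778 = 589 bp
  8250 − 3367 = 4883 bp
  10086 − 8250 = 1836 bp
Sorted largest to smallest: 4883, 1997, 1836, 781, 589 bp.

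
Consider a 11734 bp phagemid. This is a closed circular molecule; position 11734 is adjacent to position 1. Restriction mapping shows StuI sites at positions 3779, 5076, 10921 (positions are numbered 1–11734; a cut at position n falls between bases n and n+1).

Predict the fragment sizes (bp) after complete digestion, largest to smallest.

5845, 4592, 1297 bp

Circular molecule, 3 cuts → 3 fragments:
  5076 − 3779 = 1297 bp
  10921 − 5076 = 5845 bp
  wrap: 11734 − 10921 + 3779 = 4592 bp
Sorted largest to smallest: 5845, 4592, 1297 bp.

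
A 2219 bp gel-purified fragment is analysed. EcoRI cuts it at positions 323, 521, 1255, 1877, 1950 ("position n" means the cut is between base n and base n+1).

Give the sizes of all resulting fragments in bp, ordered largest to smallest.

Linear molecule, 5 cuts → 6 fragments:
  323 − 0 = 323 bp
  521 − 323 = 198 bp
  1255 − 521 = 734 bp
  1877 − 1255 = 622 bp
  1950 − 1877 = 73 bp
  2219 − 1950 = 269 bp
Sorted largest to smallest: 734, 622, 323, 269, 198, 73 bp.

734, 622, 323, 269, 198, 73 bp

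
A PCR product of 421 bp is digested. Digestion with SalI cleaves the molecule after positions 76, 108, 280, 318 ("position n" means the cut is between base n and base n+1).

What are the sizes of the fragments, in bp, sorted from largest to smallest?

172, 103, 76, 38, 32 bp

Linear molecule, 4 cuts → 5 fragments:
  76 − 0 = 76 bp
  108 − 76 = 32 bp
  280 − 108 = 172 bp
  318 − 280 = 38 bp
  421 − 318 = 103 bp
Sorted largest to smallest: 172, 103, 76, 38, 32 bp.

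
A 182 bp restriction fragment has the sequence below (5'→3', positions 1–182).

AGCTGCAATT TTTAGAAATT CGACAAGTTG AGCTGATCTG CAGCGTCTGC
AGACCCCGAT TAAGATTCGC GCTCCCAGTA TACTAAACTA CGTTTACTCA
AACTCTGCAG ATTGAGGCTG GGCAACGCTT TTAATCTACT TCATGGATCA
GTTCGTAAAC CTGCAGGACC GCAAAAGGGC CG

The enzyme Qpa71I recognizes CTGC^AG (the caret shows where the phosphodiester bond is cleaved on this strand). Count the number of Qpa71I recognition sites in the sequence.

CTGCAG occurs starting at positions 38, 47, 105, 161.
Qpa71I cuts at 4 sites.

4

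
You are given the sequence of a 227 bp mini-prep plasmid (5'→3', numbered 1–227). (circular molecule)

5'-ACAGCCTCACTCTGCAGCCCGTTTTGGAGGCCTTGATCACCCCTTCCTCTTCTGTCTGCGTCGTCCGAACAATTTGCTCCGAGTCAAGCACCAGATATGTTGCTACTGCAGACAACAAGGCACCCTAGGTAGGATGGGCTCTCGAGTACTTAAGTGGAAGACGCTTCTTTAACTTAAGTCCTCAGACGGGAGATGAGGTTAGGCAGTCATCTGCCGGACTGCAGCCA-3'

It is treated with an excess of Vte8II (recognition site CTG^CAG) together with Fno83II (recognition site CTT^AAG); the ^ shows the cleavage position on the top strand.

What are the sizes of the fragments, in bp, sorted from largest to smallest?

Vte8II sites (CTGCAG) start at positions 12, 106, 219.
Vte8II cuts after base 3 of each site, so after positions 14, 108, 221.
Fno83II sites (CTTAAG) start at positions 149, 173.
Fno83II cuts after base 3 of each site, so after positions 151, 175.
Combined cut positions: 14, 108, 151, 175, 221.
Circular molecule, 5 cuts → 5 fragments:
  15–108 → 94 bp
  109–151 → 43 bp
  152–175 → 24 bp
  176–221 → 46 bp
  222–227 then 1–14 → 6 + 14 = 20 bp
Sorted largest to smallest: 94, 46, 43, 24, 20 bp.

94, 46, 43, 24, 20 bp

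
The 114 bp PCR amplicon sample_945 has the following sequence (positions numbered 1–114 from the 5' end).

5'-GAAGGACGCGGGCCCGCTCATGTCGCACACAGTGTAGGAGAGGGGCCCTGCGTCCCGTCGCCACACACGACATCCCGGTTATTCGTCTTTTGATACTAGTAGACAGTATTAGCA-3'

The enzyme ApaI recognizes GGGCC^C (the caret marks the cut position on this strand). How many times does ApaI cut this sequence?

2

GGGCCC occurs starting at positions 10, 43.
ApaI cuts at 2 sites.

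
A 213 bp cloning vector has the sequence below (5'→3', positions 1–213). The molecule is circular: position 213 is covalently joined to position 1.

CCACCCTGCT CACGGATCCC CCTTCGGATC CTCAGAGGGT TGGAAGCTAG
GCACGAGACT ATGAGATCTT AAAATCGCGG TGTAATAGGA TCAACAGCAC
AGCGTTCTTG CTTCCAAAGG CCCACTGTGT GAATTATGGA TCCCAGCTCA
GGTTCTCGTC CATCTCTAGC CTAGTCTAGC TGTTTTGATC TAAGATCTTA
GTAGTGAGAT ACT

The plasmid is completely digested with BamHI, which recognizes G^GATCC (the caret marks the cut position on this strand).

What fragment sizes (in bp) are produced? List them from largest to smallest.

112, 89, 12 bp

BamHI sites (GGATCC) start at positions 14, 26, 138.
BamHI cuts after the first base of each site, so after positions 14, 26, 138.
Circular molecule, 3 cuts → 3 fragments:
  15–26 → 12 bp
  27–138 → 112 bp
  139–213 then 1–14 → 75 + 14 = 89 bp
Sorted largest to smallest: 112, 89, 12 bp.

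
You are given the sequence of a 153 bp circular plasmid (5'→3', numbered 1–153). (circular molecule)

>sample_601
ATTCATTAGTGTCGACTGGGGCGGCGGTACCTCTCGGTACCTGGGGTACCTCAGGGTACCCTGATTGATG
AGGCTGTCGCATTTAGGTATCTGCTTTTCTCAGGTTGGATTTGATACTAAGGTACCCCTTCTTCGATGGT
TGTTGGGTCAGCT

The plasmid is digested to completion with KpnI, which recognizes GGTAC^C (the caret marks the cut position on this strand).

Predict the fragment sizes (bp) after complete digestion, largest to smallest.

66, 58, 10, 10, 9 bp

KpnI sites (GGTACC) start at positions 26, 36, 45, 55, 121.
KpnI cuts after base 5 of each site (before the last base), so after positions 30, 40, 49, 59, 125.
Circular molecule, 5 cuts → 5 fragments:
  31–40 → 10 bp
  41–49 → 9 bp
  50–59 → 10 bp
  60–125 → 66 bp
  126–153 then 1–30 → 28 + 30 = 58 bp
Sorted largest to smallest: 66, 58, 10, 10, 9 bp.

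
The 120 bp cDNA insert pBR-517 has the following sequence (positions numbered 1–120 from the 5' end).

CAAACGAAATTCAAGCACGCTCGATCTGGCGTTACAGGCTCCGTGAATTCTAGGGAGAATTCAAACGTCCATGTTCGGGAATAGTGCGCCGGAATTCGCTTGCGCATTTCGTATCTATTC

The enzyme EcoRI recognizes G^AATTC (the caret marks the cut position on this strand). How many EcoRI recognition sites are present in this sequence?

GAATTC occurs starting at positions 45, 57, 92.
EcoRI cuts at 3 sites.

3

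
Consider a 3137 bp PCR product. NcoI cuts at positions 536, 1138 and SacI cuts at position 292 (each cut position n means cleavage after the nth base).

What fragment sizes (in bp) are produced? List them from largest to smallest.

1999, 602, 292, 244 bp

Combined cut positions (sorted): 292, 536, 1138.
Linear molecule, 3 cuts → 4 fragments:
  292 − 0 = 292 bp
  536 − 292 = 244 bp
  1138 − 536 = 602 bp
  3137 − 1138 = 1999 bp
Sorted largest to smallest: 1999, 602, 292, 244 bp.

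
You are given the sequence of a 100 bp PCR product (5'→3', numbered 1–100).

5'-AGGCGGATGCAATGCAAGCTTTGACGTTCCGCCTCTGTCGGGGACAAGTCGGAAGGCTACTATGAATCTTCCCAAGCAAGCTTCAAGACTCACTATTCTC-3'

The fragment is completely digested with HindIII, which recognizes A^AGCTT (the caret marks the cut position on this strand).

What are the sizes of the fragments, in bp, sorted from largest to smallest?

HindIII sites (AAGCTT) start at positions 16, 78.
HindIII cuts after the first base of each site, so after positions 16, 78.
Linear molecule, 2 cuts → 3 fragments:
  1–16 → 16 bp
  17–78 → 62 bp
  79–100 → 22 bp
Sorted largest to smallest: 62, 22, 16 bp.

62, 22, 16 bp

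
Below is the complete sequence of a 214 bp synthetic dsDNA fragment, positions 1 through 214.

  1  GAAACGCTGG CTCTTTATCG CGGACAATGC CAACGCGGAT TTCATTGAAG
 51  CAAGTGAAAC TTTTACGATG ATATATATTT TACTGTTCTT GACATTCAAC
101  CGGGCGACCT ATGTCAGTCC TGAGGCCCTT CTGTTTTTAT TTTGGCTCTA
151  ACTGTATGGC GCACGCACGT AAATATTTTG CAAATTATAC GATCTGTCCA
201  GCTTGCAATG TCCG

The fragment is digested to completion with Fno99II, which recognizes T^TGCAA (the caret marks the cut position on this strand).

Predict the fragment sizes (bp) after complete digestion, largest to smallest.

Fno99II sites (TTGCAA) start at positions 178, 203.
Fno99II cuts after the first base of each site, so after positions 178, 203.
Linear molecule, 2 cuts → 3 fragments:
  1–178 → 178 bp
  179–203 → 25 bp
  204–214 → 11 bp
Sorted largest to smallest: 178, 25, 11 bp.

178, 25, 11 bp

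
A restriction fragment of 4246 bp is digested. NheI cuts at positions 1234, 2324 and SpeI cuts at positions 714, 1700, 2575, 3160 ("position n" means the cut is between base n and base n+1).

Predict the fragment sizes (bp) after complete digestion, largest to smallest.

1086, 714, 624, 585, 520, 466, 251 bp

Combined cut positions (sorted): 714, 1234, 1700, 2324, 2575, 3160.
Linear molecule, 6 cuts → 7 fragments:
  714 − 0 = 714 bp
  1234 − 714 = 520 bp
  1700 − 1234 = 466 bp
  2324 − 1700 = 624 bp
  2575 − 2324 = 251 bp
  3160 − 2575 = 585 bp
  4246 − 3160 = 1086 bp
Sorted largest to smallest: 1086, 714, 624, 585, 520, 466, 251 bp.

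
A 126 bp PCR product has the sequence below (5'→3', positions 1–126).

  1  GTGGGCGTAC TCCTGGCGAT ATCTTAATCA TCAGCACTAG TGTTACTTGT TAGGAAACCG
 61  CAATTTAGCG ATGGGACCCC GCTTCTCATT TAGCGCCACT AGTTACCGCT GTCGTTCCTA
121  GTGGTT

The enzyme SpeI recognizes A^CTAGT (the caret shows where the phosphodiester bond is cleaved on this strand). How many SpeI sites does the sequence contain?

ACTAGT occurs starting at positions 36, 98.
SpeI cuts at 2 sites.

2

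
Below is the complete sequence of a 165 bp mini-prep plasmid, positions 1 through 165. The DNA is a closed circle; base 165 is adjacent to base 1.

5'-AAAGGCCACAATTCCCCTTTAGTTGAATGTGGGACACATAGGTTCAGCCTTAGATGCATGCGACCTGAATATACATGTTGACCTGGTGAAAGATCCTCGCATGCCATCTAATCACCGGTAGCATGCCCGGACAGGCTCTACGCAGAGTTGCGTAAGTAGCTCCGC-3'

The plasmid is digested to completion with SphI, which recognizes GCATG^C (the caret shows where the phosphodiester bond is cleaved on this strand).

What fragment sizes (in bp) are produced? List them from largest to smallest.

SphI sites (GCATGC) start at positions 56, 99, 121.
SphI cuts after base 5 of each site (before the last base), so after positions 60, 103, 125.
Circular molecule, 3 cuts → 3 fragments:
  61–103 → 43 bp
  104–125 → 22 bp
  126–165 then 1–60 → 40 + 60 = 100 bp
Sorted largest to smallest: 100, 43, 22 bp.

100, 43, 22 bp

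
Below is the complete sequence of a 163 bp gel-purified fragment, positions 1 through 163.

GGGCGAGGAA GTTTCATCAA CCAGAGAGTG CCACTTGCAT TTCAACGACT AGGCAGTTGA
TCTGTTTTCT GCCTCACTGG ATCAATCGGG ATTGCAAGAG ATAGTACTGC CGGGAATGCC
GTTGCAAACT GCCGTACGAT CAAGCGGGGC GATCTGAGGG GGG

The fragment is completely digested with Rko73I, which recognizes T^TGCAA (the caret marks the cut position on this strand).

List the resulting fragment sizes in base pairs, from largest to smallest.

Rko73I sites (TTGCAA) start at positions 92, 122.
Rko73I cuts after the first base of each site, so after positions 92, 122.
Linear molecule, 2 cuts → 3 fragments:
  1–92 → 92 bp
  93–122 → 30 bp
  123–163 → 41 bp
Sorted largest to smallest: 92, 41, 30 bp.

92, 41, 30 bp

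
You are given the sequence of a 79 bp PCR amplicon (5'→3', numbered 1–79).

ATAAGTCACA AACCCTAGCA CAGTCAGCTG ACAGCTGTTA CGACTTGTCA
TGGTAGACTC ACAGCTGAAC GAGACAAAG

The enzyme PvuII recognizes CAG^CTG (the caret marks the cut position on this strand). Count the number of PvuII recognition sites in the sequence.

3

CAGCTG occurs starting at positions 25, 32, 62.
PvuII cuts at 3 sites.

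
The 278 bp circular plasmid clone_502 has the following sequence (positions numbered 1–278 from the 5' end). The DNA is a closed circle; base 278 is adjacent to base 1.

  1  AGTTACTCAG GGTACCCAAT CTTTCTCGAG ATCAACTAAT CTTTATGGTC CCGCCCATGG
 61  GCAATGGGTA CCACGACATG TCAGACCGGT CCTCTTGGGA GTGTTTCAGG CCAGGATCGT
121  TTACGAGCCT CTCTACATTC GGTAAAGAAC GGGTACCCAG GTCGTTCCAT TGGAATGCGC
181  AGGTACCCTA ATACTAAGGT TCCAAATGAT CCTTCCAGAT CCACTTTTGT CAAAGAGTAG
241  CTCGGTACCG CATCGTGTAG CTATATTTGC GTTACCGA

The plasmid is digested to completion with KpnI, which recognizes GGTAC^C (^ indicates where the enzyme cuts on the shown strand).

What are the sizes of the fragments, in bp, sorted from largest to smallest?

85, 62, 56, 45, 30 bp

KpnI sites (GGTACC) start at positions 11, 67, 152, 182, 244.
KpnI cuts after base 5 of each site (before the last base), so after positions 15, 71, 156, 186, 248.
Circular molecule, 5 cuts → 5 fragments:
  16–71 → 56 bp
  72–156 → 85 bp
  157–186 → 30 bp
  187–248 → 62 bp
  249–278 then 1–15 → 30 + 15 = 45 bp
Sorted largest to smallest: 85, 62, 56, 45, 30 bp.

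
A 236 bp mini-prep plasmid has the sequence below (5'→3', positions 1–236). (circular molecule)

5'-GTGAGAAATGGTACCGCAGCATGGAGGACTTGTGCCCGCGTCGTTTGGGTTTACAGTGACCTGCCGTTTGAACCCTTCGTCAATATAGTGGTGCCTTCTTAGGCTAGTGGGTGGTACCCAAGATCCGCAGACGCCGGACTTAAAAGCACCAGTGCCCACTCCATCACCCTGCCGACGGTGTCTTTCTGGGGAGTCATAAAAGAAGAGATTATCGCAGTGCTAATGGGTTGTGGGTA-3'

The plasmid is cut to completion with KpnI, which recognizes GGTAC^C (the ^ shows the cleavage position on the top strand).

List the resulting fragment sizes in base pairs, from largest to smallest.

KpnI sites (GGTACC) start at positions 10, 113.
KpnI cuts after base 5 of each site (before the last base), so after positions 14, 117.
Circular molecule, 2 cuts → 2 fragments:
  15–117 → 103 bp
  118–236 then 1–14 → 119 + 14 = 133 bp
Sorted largest to smallest: 133, 103 bp.

133, 103 bp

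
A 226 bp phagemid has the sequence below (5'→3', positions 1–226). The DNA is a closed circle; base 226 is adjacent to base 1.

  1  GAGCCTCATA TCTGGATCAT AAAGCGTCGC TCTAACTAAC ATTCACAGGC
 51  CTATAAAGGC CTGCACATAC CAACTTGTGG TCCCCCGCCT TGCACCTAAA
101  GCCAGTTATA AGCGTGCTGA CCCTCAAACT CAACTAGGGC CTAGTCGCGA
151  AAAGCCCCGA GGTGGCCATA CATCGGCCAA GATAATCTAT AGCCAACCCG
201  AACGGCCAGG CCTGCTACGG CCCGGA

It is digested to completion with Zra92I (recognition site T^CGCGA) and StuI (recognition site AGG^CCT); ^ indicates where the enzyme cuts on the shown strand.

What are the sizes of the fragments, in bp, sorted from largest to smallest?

The Zra92I site (TCGCGA) starts at position 145.
Zra92I cuts after the first base of each site, so after position 145.
StuI sites (AGGCCT) start at positions 47, 57, 208.
StuI cuts after base 3 of each site, so after positions 49, 59, 210.
Combined cut positions: 49, 59, 145, 210.
Circular molecule, 4 cuts → 4 fragments:
  50–59 → 10 bp
  60–145 → 86 bp
  146–210 → 65 bp
  211–226 then 1–49 → 16 + 49 = 65 bp
Sorted largest to smallest: 86, 65, 65, 10 bp.

86, 65, 65, 10 bp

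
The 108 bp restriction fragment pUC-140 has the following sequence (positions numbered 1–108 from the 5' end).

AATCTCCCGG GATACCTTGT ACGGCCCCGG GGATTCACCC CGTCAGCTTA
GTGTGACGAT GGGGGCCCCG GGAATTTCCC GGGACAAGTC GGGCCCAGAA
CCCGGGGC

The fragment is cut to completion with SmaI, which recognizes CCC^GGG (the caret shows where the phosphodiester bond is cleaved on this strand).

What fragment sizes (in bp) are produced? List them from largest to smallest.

SmaI sites (CCCGGG) start at positions 6, 26, 67, 78, 101.
SmaI cuts after base 3 of each site, so after positions 8, 28, 69, 80, 103.
Linear molecule, 5 cuts → 6 fragments:
  1–8 → 8 bp
  9–28 → 20 bp
  29–69 → 41 bp
  70–80 → 11 bp
  81–103 → 23 bp
  104–108 → 5 bp
Sorted largest to smallest: 41, 23, 20, 11, 8, 5 bp.

41, 23, 20, 11, 8, 5 bp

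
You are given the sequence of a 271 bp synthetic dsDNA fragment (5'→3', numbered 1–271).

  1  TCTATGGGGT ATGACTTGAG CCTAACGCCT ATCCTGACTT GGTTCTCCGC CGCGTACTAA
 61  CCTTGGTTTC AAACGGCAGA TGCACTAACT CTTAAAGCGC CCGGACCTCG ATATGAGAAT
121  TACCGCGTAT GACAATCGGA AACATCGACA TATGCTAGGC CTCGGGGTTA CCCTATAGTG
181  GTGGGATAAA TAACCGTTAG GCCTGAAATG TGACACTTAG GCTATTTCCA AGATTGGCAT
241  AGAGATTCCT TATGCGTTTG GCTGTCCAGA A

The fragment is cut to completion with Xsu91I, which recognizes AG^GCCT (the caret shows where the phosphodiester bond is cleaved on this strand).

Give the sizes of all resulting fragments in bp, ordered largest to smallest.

Xsu91I sites (AGGCCT) start at positions 157, 199.
Xsu91I cuts after base 2 of each site, so after positions 158, 200.
Linear molecule, 2 cuts → 3 fragments:
  1–158 → 158 bp
  159–200 → 42 bp
  201–271 → 71 bp
Sorted largest to smallest: 158, 71, 42 bp.

158, 71, 42 bp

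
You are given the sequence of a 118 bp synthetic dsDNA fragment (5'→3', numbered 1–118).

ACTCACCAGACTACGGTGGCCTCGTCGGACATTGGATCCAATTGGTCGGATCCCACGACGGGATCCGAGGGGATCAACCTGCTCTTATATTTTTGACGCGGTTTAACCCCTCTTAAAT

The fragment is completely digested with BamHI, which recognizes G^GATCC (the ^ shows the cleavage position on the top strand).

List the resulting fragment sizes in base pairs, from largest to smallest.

57, 34, 14, 13 bp

BamHI sites (GGATCC) start at positions 34, 48, 61.
BamHI cuts after the first base of each site, so after positions 34, 48, 61.
Linear molecule, 3 cuts → 4 fragments:
  1–34 → 34 bp
  35–48 → 14 bp
  49–61 → 13 bp
  62–118 → 57 bp
Sorted largest to smallest: 57, 34, 14, 13 bp.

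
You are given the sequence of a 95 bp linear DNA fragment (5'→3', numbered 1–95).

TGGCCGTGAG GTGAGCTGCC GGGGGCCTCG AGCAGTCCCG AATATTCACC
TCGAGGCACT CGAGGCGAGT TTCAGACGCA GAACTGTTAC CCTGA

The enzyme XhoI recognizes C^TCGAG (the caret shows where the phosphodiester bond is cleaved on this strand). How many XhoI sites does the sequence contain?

3

CTCGAG occurs starting at positions 27, 50, 59.
XhoI cuts at 3 sites.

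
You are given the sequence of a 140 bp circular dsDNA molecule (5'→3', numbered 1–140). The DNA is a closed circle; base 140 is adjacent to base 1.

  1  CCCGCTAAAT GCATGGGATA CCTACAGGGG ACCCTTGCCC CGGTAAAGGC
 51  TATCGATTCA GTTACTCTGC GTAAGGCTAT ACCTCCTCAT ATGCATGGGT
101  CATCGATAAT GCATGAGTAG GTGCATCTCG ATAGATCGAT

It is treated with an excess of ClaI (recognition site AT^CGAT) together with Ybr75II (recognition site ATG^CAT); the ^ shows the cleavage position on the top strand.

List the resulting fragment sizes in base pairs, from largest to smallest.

ClaI sites (ATCGAT) start at positions 52, 102, 135.
ClaI cuts after base 2 of each site, so after positions 53, 103, 136.
Ybr75II sites (ATGCAT) start at positions 9, 91, 109.
Ybr75II cuts after base 3 of each site, so after positions 11, 93, 111.
Combined cut positions: 11, 53, 93, 103, 111, 136.
Circular molecule, 6 cuts → 6 fragments:
  12–53 → 42 bp
  54–93 → 40 bp
  94–103 → 10 bp
  104–111 → 8 bp
  112–136 → 25 bp
  137–140 then 1–11 → 4 + 11 = 15 bp
Sorted largest to smallest: 42, 40, 25, 15, 10, 8 bp.

42, 40, 25, 15, 10, 8 bp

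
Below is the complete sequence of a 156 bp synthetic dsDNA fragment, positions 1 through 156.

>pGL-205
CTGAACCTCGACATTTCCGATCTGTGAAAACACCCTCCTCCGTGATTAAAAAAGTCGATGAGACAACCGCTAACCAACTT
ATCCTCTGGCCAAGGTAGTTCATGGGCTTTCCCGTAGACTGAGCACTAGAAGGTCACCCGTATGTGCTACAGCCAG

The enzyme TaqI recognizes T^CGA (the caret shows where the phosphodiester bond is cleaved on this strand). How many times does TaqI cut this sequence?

TCGA occurs starting at positions 8, 55.
TaqI cuts at 2 sites.

2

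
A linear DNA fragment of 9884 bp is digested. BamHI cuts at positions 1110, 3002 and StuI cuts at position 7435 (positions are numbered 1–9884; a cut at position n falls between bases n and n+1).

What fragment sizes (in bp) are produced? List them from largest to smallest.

4433, 2449, 1892, 1110 bp

Combined cut positions (sorted): 1110, 3002, 7435.
Linear molecule, 3 cuts → 4 fragments:
  1110 − 0 = 1110 bp
  3002 − 1110 = 1892 bp
  7435 − 3002 = 4433 bp
  9884 − 7435 = 2449 bp
Sorted largest to smallest: 4433, 2449, 1892, 1110 bp.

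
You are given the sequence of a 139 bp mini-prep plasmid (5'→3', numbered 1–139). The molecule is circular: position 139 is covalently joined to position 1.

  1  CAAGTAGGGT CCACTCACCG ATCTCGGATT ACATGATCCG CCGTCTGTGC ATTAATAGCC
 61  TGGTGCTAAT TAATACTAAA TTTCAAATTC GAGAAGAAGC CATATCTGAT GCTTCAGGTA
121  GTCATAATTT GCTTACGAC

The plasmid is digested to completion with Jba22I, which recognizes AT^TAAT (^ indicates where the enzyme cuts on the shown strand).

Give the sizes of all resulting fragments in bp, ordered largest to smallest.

121, 18 bp

Jba22I sites (ATTAAT) start at positions 51, 69.
Jba22I cuts after base 2 of each site, so after positions 52, 70.
Circular molecule, 2 cuts → 2 fragments:
  53–70 → 18 bp
  71–139 then 1–52 → 69 + 52 = 121 bp
Sorted largest to smallest: 121, 18 bp.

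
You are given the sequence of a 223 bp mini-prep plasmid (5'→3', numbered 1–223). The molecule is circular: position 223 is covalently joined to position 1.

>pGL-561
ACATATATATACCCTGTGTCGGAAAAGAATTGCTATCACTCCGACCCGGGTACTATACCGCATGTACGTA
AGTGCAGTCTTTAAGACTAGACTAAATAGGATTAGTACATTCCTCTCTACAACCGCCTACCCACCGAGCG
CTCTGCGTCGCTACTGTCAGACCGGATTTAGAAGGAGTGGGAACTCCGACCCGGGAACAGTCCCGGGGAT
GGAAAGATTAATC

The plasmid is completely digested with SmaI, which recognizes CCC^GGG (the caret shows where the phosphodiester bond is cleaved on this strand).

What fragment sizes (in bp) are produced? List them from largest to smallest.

145, 66, 12 bp

SmaI sites (CCCGGG) start at positions 45, 190, 202.
SmaI cuts after base 3 of each site, so after positions 47, 192, 204.
Circular molecule, 3 cuts → 3 fragments:
  48–192 → 145 bp
  193–204 → 12 bp
  205–223 then 1–47 → 19 + 47 = 66 bp
Sorted largest to smallest: 145, 66, 12 bp.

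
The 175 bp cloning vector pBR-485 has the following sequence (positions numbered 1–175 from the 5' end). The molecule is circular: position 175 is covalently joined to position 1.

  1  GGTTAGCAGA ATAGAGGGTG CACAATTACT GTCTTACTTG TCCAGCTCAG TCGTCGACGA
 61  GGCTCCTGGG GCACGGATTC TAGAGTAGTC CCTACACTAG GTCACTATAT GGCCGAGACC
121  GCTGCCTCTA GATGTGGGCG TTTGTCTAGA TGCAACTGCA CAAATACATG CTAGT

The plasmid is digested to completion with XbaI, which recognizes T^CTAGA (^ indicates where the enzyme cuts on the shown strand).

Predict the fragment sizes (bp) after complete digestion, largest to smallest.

XbaI sites (TCTAGA) start at positions 79, 127, 145.
XbaI cuts after the first base of each site, so after positions 79, 127, 145.
Circular molecule, 3 cuts → 3 fragments:
  80–127 → 48 bp
  128–145 → 18 bp
  146–175 then 1–79 → 30 + 79 = 109 bp
Sorted largest to smallest: 109, 48, 18 bp.

109, 48, 18 bp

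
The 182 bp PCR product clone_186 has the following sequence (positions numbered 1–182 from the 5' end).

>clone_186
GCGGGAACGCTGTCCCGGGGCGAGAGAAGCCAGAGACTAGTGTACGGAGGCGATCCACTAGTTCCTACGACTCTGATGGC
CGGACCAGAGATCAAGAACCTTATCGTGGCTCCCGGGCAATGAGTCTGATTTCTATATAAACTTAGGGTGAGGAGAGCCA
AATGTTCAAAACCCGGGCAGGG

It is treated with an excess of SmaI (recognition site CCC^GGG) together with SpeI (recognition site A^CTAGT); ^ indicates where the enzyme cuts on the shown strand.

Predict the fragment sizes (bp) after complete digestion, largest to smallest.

SmaI sites (CCCGGG) start at positions 14, 112, 172.
SmaI cuts after base 3 of each site, so after positions 16, 114, 174.
SpeI sites (ACTAGT) start at positions 36, 57.
SpeI cuts after the first base of each site, so after positions 36, 57.
Combined cut positions: 16, 36, 57, 114, 174.
Linear molecule, 5 cuts → 6 fragments:
  1–16 → 16 bp
  17–36 → 20 bp
  37–57 → 21 bp
  58–114 → 57 bp
  115–174 → 60 bp
  175–182 → 8 bp
Sorted largest to smallest: 60, 57, 21, 20, 16, 8 bp.

60, 57, 21, 20, 16, 8 bp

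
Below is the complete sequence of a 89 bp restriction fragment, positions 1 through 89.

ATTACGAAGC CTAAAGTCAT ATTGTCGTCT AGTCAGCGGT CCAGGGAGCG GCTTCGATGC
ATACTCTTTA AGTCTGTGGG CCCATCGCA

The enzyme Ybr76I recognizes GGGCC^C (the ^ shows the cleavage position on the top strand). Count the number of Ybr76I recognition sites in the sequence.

GGGCCC occurs starting at position 78.
Ybr76I cuts at 1 site.

1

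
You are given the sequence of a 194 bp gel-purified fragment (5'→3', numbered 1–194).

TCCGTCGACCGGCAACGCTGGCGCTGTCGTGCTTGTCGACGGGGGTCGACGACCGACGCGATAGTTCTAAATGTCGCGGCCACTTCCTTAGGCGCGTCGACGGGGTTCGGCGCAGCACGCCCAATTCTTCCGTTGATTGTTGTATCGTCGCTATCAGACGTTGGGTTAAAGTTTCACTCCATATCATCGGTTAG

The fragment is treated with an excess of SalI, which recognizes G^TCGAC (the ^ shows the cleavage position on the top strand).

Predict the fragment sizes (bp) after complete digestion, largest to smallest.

98, 51, 31, 10, 4 bp

SalI sites (GTCGAC) start at positions 4, 35, 45, 96.
SalI cuts after the first base of each site, so after positions 4, 35, 45, 96.
Linear molecule, 4 cuts → 5 fragments:
  1–4 → 4 bp
  5–35 → 31 bp
  36–45 → 10 bp
  46–96 → 51 bp
  97–194 → 98 bp
Sorted largest to smallest: 98, 51, 31, 10, 4 bp.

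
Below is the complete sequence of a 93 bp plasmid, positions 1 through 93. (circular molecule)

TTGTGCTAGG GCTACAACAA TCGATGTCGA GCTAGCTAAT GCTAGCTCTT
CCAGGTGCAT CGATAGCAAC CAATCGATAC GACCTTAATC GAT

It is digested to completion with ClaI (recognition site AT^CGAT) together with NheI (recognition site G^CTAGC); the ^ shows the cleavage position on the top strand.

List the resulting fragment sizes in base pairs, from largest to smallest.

25, 19, 15, 14, 10, 10 bp

ClaI sites (ATCGAT) start at positions 20, 59, 73, 88.
ClaI cuts after base 2 of each site, so after positions 21, 60, 74, 89.
NheI sites (GCTAGC) start at positions 31, 41.
NheI cuts after the first base of each site, so after positions 31, 41.
Combined cut positions: 21, 31, 41, 60, 74, 89.
Circular molecule, 6 cuts → 6 fragments:
  22–31 → 10 bp
  32–41 → 10 bp
  42–60 → 19 bp
  61–74 → 14 bp
  75–89 → 15 bp
  90–93 then 1–21 → 4 + 21 = 25 bp
Sorted largest to smallest: 25, 19, 15, 14, 10, 10 bp.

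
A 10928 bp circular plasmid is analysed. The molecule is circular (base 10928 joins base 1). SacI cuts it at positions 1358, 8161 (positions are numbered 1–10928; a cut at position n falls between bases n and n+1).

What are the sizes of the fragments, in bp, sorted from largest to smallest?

6803, 4125 bp

Circular molecule, 2 cuts → 2 fragments:
  8161 − 1358 = 6803 bp
  wrap: 10928 − 8161 + 1358 = 4125 bp
Sorted largest to smallest: 6803, 4125 bp.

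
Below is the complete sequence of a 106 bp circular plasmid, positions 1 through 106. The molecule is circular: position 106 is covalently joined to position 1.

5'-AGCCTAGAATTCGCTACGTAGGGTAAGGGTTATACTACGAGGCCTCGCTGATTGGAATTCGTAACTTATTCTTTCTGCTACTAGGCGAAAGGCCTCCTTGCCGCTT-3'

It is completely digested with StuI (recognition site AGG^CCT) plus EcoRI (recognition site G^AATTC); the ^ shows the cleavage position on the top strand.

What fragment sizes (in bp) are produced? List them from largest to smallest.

StuI sites (AGGCCT) start at positions 40, 90.
StuI cuts after base 3 of each site, so after positions 42, 92.
EcoRI sites (GAATTC) start at positions 7, 55.
EcoRI cuts after the first base of each site, so after positions 7, 55.
Combined cut positions: 7, 42, 55, 92.
Circular molecule, 4 cuts → 4 fragments:
  8–42 → 35 bp
  43–55 → 13 bp
  56–92 → 37 bp
  93–106 then 1–7 → 14 + 7 = 21 bp
Sorted largest to smallest: 37, 35, 21, 13 bp.

37, 35, 21, 13 bp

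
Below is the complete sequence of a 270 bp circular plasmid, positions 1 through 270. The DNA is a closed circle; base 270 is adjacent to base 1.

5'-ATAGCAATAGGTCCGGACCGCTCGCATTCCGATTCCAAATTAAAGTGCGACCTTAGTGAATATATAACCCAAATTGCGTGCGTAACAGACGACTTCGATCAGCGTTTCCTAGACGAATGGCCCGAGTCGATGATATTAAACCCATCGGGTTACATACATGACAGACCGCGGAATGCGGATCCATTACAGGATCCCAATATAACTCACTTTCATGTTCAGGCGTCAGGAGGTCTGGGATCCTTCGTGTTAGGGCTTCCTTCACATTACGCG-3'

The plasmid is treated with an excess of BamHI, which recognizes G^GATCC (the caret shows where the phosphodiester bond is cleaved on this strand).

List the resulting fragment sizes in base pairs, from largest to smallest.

BamHI sites (GGATCC) start at positions 177, 189, 235.
BamHI cuts after the first base of each site, so after positions 177, 189, 235.
Circular molecule, 3 cuts → 3 fragments:
  178–189 → 12 bp
  190–235 → 46 bp
  236–270 then 1–177 → 35 + 177 = 212 bp
Sorted largest to smallest: 212, 46, 12 bp.

212, 46, 12 bp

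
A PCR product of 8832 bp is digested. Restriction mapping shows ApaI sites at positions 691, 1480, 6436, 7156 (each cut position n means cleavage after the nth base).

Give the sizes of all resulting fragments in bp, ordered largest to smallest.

Linear molecule, 4 cuts → 5 fragments:
  691 − 0 = 691 bp
  1480 − 691 = 789 bp
  6436 − 1480 = 4956 bp
  7156 − 6436 = 720 bp
  8832 − 7156 = 1676 bp
Sorted largest to smallest: 4956, 1676, 789, 720, 691 bp.

4956, 1676, 789, 720, 691 bp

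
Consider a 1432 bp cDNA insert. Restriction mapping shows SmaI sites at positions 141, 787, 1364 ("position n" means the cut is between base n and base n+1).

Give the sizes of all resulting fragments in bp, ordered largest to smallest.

646, 577, 141, 68 bp

Linear molecule, 3 cuts → 4 fragments:
  141 − 0 = 141 bp
  787 − 141 = 646 bp
  1364 − 787 = 577 bp
  1432 − 1364 = 68 bp
Sorted largest to smallest: 646, 577, 141, 68 bp.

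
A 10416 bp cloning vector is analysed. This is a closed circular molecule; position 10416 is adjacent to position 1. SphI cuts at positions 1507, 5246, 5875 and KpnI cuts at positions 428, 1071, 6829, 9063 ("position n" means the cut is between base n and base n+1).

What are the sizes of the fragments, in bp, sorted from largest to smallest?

3739, 2234, 1781, 954, 643, 629, 436 bp

Combined cut positions (sorted): 428, 1071, 1507, 5246, 5875, 6829, 9063.
Circular molecule, 7 cuts → 7 fragments:
  1071 − 428 = 643 bp
  1507 − 1071 = 436 bp
  5246 − 1507 = 3739 bp
  5875 − 5246 = 629 bp
  6829 − 5875 = 954 bp
  9063 − 6829 = 2234 bp
  wrap: 10416 − 9063 + 428 = 1781 bp
Sorted largest to smallest: 3739, 2234, 1781, 954, 643, 629, 436 bp.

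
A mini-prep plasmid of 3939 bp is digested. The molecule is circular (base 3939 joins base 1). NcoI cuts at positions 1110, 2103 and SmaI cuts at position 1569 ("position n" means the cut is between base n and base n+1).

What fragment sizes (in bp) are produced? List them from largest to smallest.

2946, 534, 459 bp

Combined cut positions (sorted): 1110, 1569, 2103.
Circular molecule, 3 cuts → 3 fragments:
  1569 − 1110 = 459 bp
  2103 − 1569 = 534 bp
  wrap: 3939 − 2103 + 1110 = 2946 bp
Sorted largest to smallest: 2946, 534, 459 bp.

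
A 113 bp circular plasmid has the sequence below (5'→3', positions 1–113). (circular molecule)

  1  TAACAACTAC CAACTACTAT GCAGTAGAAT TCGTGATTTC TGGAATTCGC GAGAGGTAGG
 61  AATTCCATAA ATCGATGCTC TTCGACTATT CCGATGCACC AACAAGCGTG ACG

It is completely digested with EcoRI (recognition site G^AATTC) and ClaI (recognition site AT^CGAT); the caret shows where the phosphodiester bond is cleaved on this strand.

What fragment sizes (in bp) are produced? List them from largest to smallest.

EcoRI sites (GAATTC) start at positions 27, 43, 60.
EcoRI cuts after the first base of each site, so after positions 27, 43, 60.
The ClaI site (ATCGAT) starts at position 71.
ClaI cuts after base 2 of each site, so after position 72.
Combined cut positions: 27, 43, 60, 72.
Circular molecule, 4 cuts → 4 fragments:
  28–43 → 16 bp
  44–60 → 17 bp
  61–72 → 12 bp
  73–113 then 1–27 → 41 + 27 = 68 bp
Sorted largest to smallest: 68, 17, 16, 12 bp.

68, 17, 16, 12 bp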